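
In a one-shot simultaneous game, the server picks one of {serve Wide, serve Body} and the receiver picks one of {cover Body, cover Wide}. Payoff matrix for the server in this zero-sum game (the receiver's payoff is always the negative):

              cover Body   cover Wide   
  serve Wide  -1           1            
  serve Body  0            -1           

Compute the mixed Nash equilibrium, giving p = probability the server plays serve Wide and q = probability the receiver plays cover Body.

The receiver's indifference between cover Body and cover Wide determines the server's mixing probability p:
  the receiver's payoff from cover Body: p·1 + (1−p)·0 = p
  the receiver's payoff from cover Wide: p·(-1) + (1−p)·1 = -2p + 1
  p = -2p + 1  ⇒  3p = 1  ⇒  p = 1/3.
In a mixed equilibrium the server is indifferent between serve Wide and serve Body; this condition fixes q.
  the server's expected payoff from serve Wide: q·(-1) + (1−q)·1 = -2q + 1
  the server's expected payoff from serve Body: q·0 + (1−q)·(-1) = q - 1
  -2q + 1 = q - 1  ⇒  -3q = -2  ⇒  q = 2/3.

p = 1/3, q = 2/3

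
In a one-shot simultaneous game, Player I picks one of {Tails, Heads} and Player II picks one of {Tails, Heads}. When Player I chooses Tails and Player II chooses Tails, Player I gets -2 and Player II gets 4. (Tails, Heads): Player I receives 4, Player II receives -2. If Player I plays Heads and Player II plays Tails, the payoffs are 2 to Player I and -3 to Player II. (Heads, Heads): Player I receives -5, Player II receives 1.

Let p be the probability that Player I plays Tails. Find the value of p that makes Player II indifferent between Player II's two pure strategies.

p = 2/5

Player II's indifference between Tails and Heads determines Player I's mixing probability p:
  Player II's expected payoff from Tails: p·4 + (1−p)·(-3) = 7p - 3
  Player II's expected payoff from Heads: p·(-2) + (1−p)·1 = -3p + 1
  7p - 3 = -3p + 1  ⇒  10p = 4  ⇒  p = 2/5.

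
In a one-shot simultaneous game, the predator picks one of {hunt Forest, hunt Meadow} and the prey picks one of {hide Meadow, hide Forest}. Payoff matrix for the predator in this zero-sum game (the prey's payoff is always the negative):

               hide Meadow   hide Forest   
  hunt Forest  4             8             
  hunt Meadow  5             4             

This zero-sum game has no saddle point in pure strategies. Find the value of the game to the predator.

For the predator to be willing to mix, the predator must be indifferent between hunt Forest and hunt Meadow, which pins down the prey's mix.
  the predator's expected payoff from hunt Forest: q·4 + (1−q)·8 = -4q + 8
  the predator's expected payoff from hunt Meadow: q·5 + (1−q)·4 = q + 4
  -4q + 8 = q + 4  ⇒  -5q = -4  ⇒  q = 4/5.
The value is the predator's expected payoff against this mix (using hunt Forest): (4/5)·4 + (1/5)·8 = 24/5.

v = 24/5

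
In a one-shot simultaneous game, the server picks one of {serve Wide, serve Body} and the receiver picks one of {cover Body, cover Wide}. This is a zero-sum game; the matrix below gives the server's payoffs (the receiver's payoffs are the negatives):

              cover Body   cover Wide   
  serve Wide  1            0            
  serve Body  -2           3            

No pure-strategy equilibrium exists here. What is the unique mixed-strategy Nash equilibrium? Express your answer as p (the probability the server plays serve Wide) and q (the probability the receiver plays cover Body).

The server's mix must leave the receiver indifferent between cover Body and cover Wide.
  the receiver's payoff to cover Body: p·(-1) + (1−p)·2 = -3p + 2
  the receiver's payoff to cover Wide: p·0 + (1−p)·(-3) = 3p - 3
  -3p + 2 = 3p - 3  ⇒  -6p = -5  ⇒  p = 5/6.
For the server to be willing to mix, the server must be indifferent between serve Wide and serve Body, which pins down the receiver's mix.
  the server's expected payoff from serve Wide: q·1 + (1−q)·0 = q
  the server's expected payoff from serve Body: q·(-2) + (1−q)·3 = -5q + 3
  q = -5q + 3  ⇒  6q = 3  ⇒  q = 1/2.

p = 5/6, q = 1/2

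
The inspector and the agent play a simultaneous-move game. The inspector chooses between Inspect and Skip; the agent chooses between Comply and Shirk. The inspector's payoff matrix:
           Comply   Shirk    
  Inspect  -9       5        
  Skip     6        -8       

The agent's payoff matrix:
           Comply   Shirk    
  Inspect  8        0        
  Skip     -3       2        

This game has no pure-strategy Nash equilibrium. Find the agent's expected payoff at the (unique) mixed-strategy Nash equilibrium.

16/13

Set the agent's expected payoff from Comply equal to that from Shirk:
  the agent's payoff to Comply: p·8 + (1−p)·(-3) = 11p - 3
  the agent's payoff to Shirk: p·0 + (1−p)·2 = -2p + 2
  11p - 3 = -2p + 2  ⇒  13p = 5  ⇒  p = 5/13.
At equilibrium the agent is indifferent across columns, so the agent's payoff equals the payoff from Comply: (5/13)·8 + (8/13)·(-3) = 16/13.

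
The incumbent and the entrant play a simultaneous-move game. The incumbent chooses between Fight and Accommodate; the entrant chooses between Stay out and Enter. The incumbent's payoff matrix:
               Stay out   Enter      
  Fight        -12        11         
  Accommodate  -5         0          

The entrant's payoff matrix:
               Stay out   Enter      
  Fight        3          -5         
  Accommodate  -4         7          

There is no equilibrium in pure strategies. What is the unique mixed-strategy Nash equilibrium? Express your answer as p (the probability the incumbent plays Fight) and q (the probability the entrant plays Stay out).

The entrant's indifference between Stay out and Enter determines the incumbent's mixing probability p:
  the entrant's payoff from Stay out: p·3 + (1−p)·(-4) = 7p - 4
  the entrant's payoff from Enter: p·(-5) + (1−p)·7 = -12p + 7
  7p - 4 = -12p + 7  ⇒  19p = 11  ⇒  p = 11/19.
Set the incumbent's expected payoff from Fight equal to that from Accommodate:
  the incumbent's payoff from Fight: q·(-12) + (1−q)·11 = -23q + 11
  the incumbent's payoff from Accommodate: q·(-5) + (1−q)·0 = -5q
  -23q + 11 = -5q  ⇒  -18q = -11  ⇒  q = 11/18.

p = 11/19, q = 11/18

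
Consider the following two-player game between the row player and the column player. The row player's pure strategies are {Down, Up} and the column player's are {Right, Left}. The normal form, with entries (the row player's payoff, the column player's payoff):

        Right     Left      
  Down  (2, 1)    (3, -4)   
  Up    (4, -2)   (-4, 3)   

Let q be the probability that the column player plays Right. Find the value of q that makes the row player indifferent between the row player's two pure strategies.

q = 7/9

The row player's indifference between Down and Up determines the column player's mixing probability q:
  the row player's payoff to Down: q·2 + (1−q)·3 = -q + 3
  the row player's payoff to Up: q·4 + (1−q)·(-4) = 8q - 4
  -q + 3 = 8q - 4  ⇒  -9q = -7  ⇒  q = 7/9.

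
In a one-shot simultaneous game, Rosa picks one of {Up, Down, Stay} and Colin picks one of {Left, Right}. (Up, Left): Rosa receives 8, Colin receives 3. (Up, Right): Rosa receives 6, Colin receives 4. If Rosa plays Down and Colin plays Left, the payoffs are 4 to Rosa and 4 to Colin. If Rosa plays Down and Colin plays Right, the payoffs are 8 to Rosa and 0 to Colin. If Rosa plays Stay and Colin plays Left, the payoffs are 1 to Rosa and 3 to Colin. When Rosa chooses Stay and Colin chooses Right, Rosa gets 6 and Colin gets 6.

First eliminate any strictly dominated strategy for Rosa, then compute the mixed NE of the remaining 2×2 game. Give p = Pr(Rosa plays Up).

Rosa's strategy Stay is strictly dominated by Down: 4 > 1 and 8 > 6. Eliminate Stay.
Rosa's mix must leave Colin indifferent between Left and Right.
  Colin's payoff from Left: p·3 + (1−p)·4 = -p + 4
  Colin's payoff from Right: p·4 + (1−p)·0 = 4p
  -p + 4 = 4p  ⇒  -5p = -4  ⇒  p = 4/5.

p = 4/5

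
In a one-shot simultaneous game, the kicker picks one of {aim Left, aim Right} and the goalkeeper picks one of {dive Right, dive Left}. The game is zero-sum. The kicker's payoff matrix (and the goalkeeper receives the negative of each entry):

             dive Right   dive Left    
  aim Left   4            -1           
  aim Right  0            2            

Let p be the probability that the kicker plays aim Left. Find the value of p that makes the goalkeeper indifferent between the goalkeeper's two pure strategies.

p = 2/7

For the goalkeeper to be willing to mix, the goalkeeper must be indifferent between dive Right and dive Left, which pins down the kicker's mix.
  the goalkeeper's payoff to dive Right: p·(-4) + (1−p)·0 = -4p
  the goalkeeper's payoff to dive Left: p·1 + (1−p)·(-2) = 3p - 2
  -4p = 3p - 2  ⇒  -7p = -2  ⇒  p = 2/7.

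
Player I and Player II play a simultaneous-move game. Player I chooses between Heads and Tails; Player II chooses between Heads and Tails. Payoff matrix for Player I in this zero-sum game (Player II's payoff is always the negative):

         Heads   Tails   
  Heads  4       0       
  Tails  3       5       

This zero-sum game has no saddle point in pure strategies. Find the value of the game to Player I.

For Player I to be willing to mix, Player I must be indifferent between Heads and Tails, which pins down Player II's mix.
  Player I's payoff from Heads: q·4 + (1−q)·0 = 4q
  Player I's payoff from Tails: q·3 + (1−q)·5 = -2q + 5
  4q = -2q + 5  ⇒  6q = 5  ⇒  q = 5/6.
The value is Player I's expected payoff against this mix (using Heads): (5/6)·4 + (1/6)·0 = 10/3.

v = 10/3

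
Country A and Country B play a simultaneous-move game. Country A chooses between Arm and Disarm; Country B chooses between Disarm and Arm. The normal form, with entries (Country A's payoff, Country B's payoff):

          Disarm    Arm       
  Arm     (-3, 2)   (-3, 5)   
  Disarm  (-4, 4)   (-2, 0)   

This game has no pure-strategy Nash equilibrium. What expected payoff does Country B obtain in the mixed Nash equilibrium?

Set Country B's expected payoff from Disarm equal to that from Arm:
  Country B's payoff to Disarm: p·2 + (1−p)·4 = -2p + 4
  Country B's payoff to Arm: p·5 + (1−p)·0 = 5p
  -2p + 4 = 5p  ⇒  -7p = -4  ⇒  p = 4/7.
At equilibrium Country B is indifferent across columns, so Country B's payoff equals the payoff from Disarm: (4/7)·2 + (3/7)·4 = 20/7.

20/7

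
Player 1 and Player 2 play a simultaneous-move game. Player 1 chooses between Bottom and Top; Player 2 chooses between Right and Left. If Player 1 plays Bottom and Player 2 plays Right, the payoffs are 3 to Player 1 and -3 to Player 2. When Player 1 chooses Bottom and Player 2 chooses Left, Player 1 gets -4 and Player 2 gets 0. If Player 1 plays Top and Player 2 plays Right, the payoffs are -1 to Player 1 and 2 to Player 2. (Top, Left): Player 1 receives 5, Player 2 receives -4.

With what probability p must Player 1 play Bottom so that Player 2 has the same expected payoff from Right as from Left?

p = 2/3

In a mixed equilibrium Player 2 is indifferent between Right and Left; this condition fixes p.
  Player 2's payoff to Right: p·(-3) + (1−p)·2 = -5p + 2
  Player 2's payoff to Left: p·0 + (1−p)·(-4) = 4p - 4
  -5p + 2 = 4p - 4  ⇒  -9p = -6  ⇒  p = 2/3.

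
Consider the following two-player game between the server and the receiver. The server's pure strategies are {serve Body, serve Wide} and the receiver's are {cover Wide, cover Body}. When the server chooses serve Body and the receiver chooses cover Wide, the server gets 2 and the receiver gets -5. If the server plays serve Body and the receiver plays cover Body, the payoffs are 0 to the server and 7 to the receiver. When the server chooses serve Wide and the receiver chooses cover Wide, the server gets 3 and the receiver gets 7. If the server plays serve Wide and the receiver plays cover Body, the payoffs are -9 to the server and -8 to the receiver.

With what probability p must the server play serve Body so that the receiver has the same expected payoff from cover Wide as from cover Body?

The server's mix must leave the receiver indifferent between cover Wide and cover Body.
  the receiver's expected payoff from cover Wide: p·(-5) + (1−p)·7 = -12p + 7
  the receiver's expected payoff from cover Body: p·7 + (1−p)·(-8) = 15p - 8
  -12p + 7 = 15p - 8  ⇒  -27p = -15  ⇒  p = 5/9.

p = 5/9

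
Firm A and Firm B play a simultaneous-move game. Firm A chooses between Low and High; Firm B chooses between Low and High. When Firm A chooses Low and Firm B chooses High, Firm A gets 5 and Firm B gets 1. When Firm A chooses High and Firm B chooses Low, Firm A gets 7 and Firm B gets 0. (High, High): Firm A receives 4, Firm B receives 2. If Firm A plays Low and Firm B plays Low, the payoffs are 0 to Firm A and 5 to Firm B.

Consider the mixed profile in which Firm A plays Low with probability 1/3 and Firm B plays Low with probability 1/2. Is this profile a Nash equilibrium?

Given Firm B's mix q = 1/2, Firm A's payoff from Low is 5/2 but from High is 11/2. Firm A strictly prefers High, so Firm A would not mix.
So the proposed profile is not a Nash equilibrium.

No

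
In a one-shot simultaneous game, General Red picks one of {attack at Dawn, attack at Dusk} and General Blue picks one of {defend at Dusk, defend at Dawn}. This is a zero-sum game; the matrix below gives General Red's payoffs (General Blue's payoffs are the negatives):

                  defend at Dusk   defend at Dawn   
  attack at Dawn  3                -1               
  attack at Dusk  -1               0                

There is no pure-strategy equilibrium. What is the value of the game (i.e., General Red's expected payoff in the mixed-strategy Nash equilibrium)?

Set General Red's expected payoff from attack at Dawn equal to that from attack at Dusk:
  General Red's payoff to attack at Dawn: q·3 + (1−q)·(-1) = 4q - 1
  General Red's payoff to attack at Dusk: q·(-1) + (1−q)·0 = -q
  4q - 1 = -q  ⇒  5q = 1  ⇒  q = 1/5.
The value is General Red's expected payoff against this mix (using attack at Dawn): (1/5)·3 + (4/5)·(-1) = -1/5.

v = -1/5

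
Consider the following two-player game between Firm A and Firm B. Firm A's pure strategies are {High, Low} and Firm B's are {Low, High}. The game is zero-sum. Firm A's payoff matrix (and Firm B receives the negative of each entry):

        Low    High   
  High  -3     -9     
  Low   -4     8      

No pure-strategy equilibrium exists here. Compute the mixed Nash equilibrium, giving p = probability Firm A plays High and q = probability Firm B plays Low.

p = 2/3, q = 17/18

Firm B's indifference between Low and High determines Firm A's mixing probability p:
  Firm B's expected payoff from Low: p·3 + (1−p)·4 = -p + 4
  Firm B's expected payoff from High: p·9 + (1−p)·(-8) = 17p - 8
  -p + 4 = 17p - 8  ⇒  -18p = -12  ⇒  p = 2/3.
Firm A's indifference between High and Low determines Firm B's mixing probability q:
  Firm A's payoff to High: q·(-3) + (1−q)·(-9) = 6q - 9
  Firm A's payoff to Low: q·(-4) + (1−q)·8 = -12q + 8
  6q - 9 = -12q + 8  ⇒  18q = 17  ⇒  q = 17/18.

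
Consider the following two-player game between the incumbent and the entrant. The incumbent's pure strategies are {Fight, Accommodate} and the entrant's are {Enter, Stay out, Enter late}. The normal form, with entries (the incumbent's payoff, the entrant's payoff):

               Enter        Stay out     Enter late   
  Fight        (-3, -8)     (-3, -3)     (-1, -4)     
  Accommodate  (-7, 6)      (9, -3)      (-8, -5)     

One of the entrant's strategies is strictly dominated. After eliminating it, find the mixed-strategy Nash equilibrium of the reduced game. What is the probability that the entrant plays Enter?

The entrant's strategy Enter late is strictly dominated by Stay out: -3 > -4 and -3 > -5. Eliminate Enter late.
Set the incumbent's expected payoff from Fight equal to that from Accommodate:
  the incumbent's expected payoff from Fight: q·(-3) + (1−q)·(-3) = -3
  the incumbent's expected payoff from Accommodate: q·(-7) + (1−q)·9 = -16q + 9
  -3 = -16q + 9  ⇒  16q = 12  ⇒  q = 3/4.

q = 3/4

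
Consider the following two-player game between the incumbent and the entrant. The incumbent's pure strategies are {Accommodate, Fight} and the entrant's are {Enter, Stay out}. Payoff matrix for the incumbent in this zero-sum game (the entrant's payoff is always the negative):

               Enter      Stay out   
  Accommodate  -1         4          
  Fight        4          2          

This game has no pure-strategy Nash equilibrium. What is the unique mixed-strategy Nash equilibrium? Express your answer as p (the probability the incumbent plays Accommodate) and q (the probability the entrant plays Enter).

In a mixed equilibrium the entrant is indifferent between Enter and Stay out; this condition fixes p.
  the entrant's payoff from Enter: p·1 + (1−p)·(-4) = 5p - 4
  the entrant's payoff from Stay out: p·(-4) + (1−p)·(-2) = -2p - 2
  5p - 4 = -2p - 2  ⇒  7p = 2  ⇒  p = 2/7.
Set the incumbent's expected payoff from Accommodate equal to that from Fight:
  the incumbent's payoff to Accommodate: q·(-1) + (1−q)·4 = -5q + 4
  the incumbent's payoff to Fight: q·4 + (1−q)·2 = 2q + 2
  -5q + 4 = 2q + 2  ⇒  -7q = -2  ⇒  q = 2/7.

p = 2/7, q = 2/7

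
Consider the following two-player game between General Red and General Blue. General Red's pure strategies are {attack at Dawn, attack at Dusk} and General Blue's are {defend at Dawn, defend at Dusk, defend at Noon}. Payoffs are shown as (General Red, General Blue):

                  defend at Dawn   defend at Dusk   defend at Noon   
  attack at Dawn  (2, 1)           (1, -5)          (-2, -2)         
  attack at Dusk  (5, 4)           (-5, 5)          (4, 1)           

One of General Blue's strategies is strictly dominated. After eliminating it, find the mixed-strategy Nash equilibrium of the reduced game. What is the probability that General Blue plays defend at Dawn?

q = 2/3

General Blue's strategy defend at Noon is strictly dominated by defend at Dawn: 1 > -2 and 4 > 1. Eliminate defend at Noon.
For General Red to be willing to mix, General Red must be indifferent between attack at Dawn and attack at Dusk, which pins down General Blue's mix.
  General Red's expected payoff from attack at Dawn: q·2 + (1−q)·1 = q + 1
  General Red's expected payoff from attack at Dusk: q·5 + (1−q)·(-5) = 10q - 5
  q + 1 = 10q - 5  ⇒  -9q = -6  ⇒  q = 2/3.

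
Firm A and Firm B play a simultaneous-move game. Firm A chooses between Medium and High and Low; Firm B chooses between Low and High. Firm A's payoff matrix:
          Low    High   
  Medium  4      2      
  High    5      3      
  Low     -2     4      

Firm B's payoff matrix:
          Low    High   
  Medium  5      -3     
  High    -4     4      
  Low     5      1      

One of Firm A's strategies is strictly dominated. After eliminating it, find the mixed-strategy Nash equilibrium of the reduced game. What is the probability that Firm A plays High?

p = 1/3

Firm A's strategy Medium is strictly dominated by High: 5 > 4 and 3 > 2. Eliminate Medium.
For Firm B to be willing to mix, Firm B must be indifferent between Low and High, which pins down Firm A's mix.
  Firm B's payoff from Low: p·(-4) + (1−p)·5 = -9p + 5
  Firm B's payoff from High: p·4 + (1−p)·1 = 3p + 1
  -9p + 5 = 3p + 1  ⇒  -12p = -4  ⇒  p = 1/3.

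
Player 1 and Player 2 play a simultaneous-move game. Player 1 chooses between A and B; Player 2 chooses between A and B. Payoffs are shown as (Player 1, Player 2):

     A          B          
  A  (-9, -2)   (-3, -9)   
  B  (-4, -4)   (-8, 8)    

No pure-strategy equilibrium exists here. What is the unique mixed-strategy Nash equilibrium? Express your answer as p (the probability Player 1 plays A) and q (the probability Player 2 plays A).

Player 2's indifference between A and B determines Player 1's mixing probability p:
  Player 2's payoff from A: p·(-2) + (1−p)·(-4) = 2p - 4
  Player 2's payoff from B: p·(-9) + (1−p)·8 = -17p + 8
  2p - 4 = -17p + 8  ⇒  19p = 12  ⇒  p = 12/19.
Player 1's indifference between A and B determines Player 2's mixing probability q:
  Player 1's payoff from A: q·(-9) + (1−q)·(-3) = -6q - 3
  Player 1's payoff from B: q·(-4) + (1−q)·(-8) = 4q - 8
  -6q - 3 = 4q - 8  ⇒  -10q = -5  ⇒  q = 1/2.

p = 12/19, q = 1/2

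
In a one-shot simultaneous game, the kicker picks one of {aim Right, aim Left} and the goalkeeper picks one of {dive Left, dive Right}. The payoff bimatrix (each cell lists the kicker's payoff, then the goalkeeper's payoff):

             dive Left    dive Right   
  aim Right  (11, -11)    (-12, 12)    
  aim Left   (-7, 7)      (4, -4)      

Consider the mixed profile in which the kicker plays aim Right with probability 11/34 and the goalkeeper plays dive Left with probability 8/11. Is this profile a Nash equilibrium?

Given the goalkeeper's mix q = 8/11, the kicker's payoff from aim Right is 52/11 but from aim Left is -4. The kicker strictly prefers aim Right, so the kicker would not mix.
So the proposed profile is not a Nash equilibrium.

No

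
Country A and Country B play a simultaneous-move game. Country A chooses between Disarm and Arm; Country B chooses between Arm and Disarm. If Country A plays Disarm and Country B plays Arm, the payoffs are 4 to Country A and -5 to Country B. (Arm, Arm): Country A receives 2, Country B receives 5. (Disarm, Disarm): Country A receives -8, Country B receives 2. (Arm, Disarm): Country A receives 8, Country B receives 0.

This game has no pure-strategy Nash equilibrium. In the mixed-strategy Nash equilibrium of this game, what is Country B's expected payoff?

5/6

Country B's indifference between Arm and Disarm determines Country A's mixing probability p:
  Country B's expected payoff from Arm: p·(-5) + (1−p)·5 = -10p + 5
  Country B's expected payoff from Disarm: p·2 + (1−p)·0 = 2p
  -10p + 5 = 2p  ⇒  -12p = -5  ⇒  p = 5/12.
At equilibrium Country B is indifferent across columns, so Country B's payoff equals the payoff from Arm: (5/12)·(-5) + (7/12)·5 = 5/6.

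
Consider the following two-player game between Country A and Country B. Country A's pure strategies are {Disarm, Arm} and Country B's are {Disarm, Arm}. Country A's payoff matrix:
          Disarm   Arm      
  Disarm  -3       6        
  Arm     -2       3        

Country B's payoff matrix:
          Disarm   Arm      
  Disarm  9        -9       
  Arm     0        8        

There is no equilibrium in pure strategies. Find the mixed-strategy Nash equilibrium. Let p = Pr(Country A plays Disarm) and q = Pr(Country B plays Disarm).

p = 4/13, q = 3/4

In a mixed equilibrium Country B is indifferent between Disarm and Arm; this condition fixes p.
  Country B's payoff to Disarm: p·9 + (1−p)·0 = 9p
  Country B's payoff to Arm: p·(-9) + (1−p)·8 = -17p + 8
  9p = -17p + 8  ⇒  26p = 8  ⇒  p = 4/13.
Country A's indifference between Disarm and Arm determines Country B's mixing probability q:
  Country A's payoff from Disarm: q·(-3) + (1−q)·6 = -9q + 6
  Country A's payoff from Arm: q·(-2) + (1−q)·3 = -5q + 3
  -9q + 6 = -5q + 3  ⇒  -4q = -3  ⇒  q = 3/4.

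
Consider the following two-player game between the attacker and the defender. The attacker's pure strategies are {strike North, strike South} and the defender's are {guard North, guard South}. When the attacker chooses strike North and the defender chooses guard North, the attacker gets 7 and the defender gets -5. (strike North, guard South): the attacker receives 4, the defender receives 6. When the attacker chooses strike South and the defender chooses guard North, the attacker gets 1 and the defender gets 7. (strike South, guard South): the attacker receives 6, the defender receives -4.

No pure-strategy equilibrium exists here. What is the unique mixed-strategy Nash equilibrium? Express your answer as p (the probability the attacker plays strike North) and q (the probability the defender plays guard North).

p = 1/2, q = 1/4

For the defender to be willing to mix, the defender must be indifferent between guard North and guard South, which pins down the attacker's mix.
  the defender's payoff from guard North: p·(-5) + (1−p)·7 = -12p + 7
  the defender's payoff from guard South: p·6 + (1−p)·(-4) = 10p - 4
  -12p + 7 = 10p - 4  ⇒  -22p = -11  ⇒  p = 1/2.
Set the attacker's expected payoff from strike North equal to that from strike South:
  the attacker's payoff from strike North: q·7 + (1−q)·4 = 3q + 4
  the attacker's payoff from strike South: q·1 + (1−q)·6 = -5q + 6
  3q + 4 = -5q + 6  ⇒  8q = 2  ⇒  q = 1/4.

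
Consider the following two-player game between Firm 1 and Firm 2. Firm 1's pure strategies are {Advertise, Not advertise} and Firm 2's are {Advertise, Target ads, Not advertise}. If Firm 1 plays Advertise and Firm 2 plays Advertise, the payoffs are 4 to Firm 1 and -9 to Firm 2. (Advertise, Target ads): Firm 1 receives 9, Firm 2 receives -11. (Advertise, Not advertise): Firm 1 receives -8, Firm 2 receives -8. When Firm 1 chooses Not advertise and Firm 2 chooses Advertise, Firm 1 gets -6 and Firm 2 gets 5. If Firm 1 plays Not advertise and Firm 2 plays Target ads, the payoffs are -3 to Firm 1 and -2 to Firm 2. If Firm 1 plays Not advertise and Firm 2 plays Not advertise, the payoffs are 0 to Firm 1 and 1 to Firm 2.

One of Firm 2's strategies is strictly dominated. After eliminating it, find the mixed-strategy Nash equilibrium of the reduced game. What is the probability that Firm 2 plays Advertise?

q = 4/9

Firm 2's strategy Target ads is strictly dominated by Not advertise: -8 > -11 and 1 > -2. Eliminate Target ads.
Firm 1's indifference between Advertise and Not advertise determines Firm 2's mixing probability q:
  Firm 1's payoff from Advertise: q·4 + (1−q)·(-8) = 12q - 8
  Firm 1's payoff from Not advertise: q·(-6) + (1−q)·0 = -6q
  12q - 8 = -6q  ⇒  18q = 8  ⇒  q = 4/9.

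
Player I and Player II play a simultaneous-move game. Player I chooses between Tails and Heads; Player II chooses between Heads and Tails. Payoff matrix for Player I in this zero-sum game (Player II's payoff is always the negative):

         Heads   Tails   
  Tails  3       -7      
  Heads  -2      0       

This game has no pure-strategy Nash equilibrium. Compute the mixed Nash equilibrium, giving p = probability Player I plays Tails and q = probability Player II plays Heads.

p = 1/6, q = 7/12

Set Player II's expected payoff from Heads equal to that from Tails:
  Player II's payoff to Heads: p·(-3) + (1−p)·2 = -5p + 2
  Player II's payoff to Tails: p·7 + (1−p)·0 = 7p
  -5p + 2 = 7p  ⇒  -12p = -2  ⇒  p = 1/6.
Player II's mix must leave Player I indifferent between Tails and Heads.
  Player I's payoff from Tails: q·3 + (1−q)·(-7) = 10q - 7
  Player I's payoff from Heads: q·(-2) + (1−q)·0 = -2q
  10q - 7 = -2q  ⇒  12q = 7  ⇒  q = 7/12.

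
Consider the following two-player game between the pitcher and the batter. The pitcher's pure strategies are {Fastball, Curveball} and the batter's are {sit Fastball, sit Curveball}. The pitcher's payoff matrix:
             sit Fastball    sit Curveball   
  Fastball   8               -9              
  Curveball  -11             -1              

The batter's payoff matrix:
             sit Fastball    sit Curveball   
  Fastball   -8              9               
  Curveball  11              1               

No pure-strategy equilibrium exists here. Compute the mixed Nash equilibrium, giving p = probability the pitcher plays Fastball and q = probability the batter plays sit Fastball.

p = 10/27, q = 8/27

The pitcher's mix must leave the batter indifferent between sit Fastball and sit Curveball.
  the batter's expected payoff from sit Fastball: p·(-8) + (1−p)·11 = -19p + 11
  the batter's expected payoff from sit Curveball: p·9 + (1−p)·1 = 8p + 1
  -19p + 11 = 8p + 1  ⇒  -27p = -10  ⇒  p = 10/27.
In a mixed equilibrium the pitcher is indifferent between Fastball and Curveball; this condition fixes q.
  the pitcher's expected payoff from Fastball: q·8 + (1−q)·(-9) = 17q - 9
  the pitcher's expected payoff from Curveball: q·(-11) + (1−q)·(-1) = -10q - 1
  17q - 9 = -10q - 1  ⇒  27q = 8  ⇒  q = 8/27.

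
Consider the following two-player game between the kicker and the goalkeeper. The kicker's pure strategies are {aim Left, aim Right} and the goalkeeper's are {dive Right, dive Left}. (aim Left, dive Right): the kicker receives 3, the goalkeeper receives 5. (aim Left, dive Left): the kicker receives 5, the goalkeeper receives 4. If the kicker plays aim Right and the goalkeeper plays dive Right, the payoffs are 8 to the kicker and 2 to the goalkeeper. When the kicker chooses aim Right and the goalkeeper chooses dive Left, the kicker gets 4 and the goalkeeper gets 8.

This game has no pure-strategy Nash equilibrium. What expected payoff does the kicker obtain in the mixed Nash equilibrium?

14/3

The goalkeeper's mix must leave the kicker indifferent between aim Left and aim Right.
  the kicker's payoff from aim Left: q·3 + (1−q)·5 = -2q + 5
  the kicker's payoff from aim Right: q·8 + (1−q)·4 = 4q + 4
  -2q + 5 = 4q + 4  ⇒  -6q = -1  ⇒  q = 1/6.
At equilibrium the kicker is indifferent across rows, so the kicker's payoff equals the payoff from aim Left: (1/6)·3 + (5/6)·5 = 14/3.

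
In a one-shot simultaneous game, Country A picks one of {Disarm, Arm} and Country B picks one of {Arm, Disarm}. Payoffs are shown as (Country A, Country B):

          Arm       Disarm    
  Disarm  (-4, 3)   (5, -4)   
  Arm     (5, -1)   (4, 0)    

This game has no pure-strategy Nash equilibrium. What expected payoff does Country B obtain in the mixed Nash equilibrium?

-1/2

In a mixed equilibrium Country B is indifferent between Arm and Disarm; this condition fixes p.
  Country B's payoff to Arm: p·3 + (1−p)·(-1) = 4p - 1
  Country B's payoff to Disarm: p·(-4) + (1−p)·0 = -4p
  4p - 1 = -4p  ⇒  8p = 1  ⇒  p = 1/8.
At equilibrium Country B is indifferent across columns, so Country B's payoff equals the payoff from Arm: (1/8)·3 + (7/8)·(-1) = -1/2.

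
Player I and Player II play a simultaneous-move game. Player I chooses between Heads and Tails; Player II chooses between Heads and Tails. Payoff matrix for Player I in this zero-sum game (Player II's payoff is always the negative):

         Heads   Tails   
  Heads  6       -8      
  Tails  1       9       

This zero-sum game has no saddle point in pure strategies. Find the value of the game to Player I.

v = 31/11

For Player I to be willing to mix, Player I must be indifferent between Heads and Tails, which pins down Player II's mix.
  Player I's expected payoff from Heads: q·6 + (1−q)·(-8) = 14q - 8
  Player I's expected payoff from Tails: q·1 + (1−q)·9 = -8q + 9
  14q - 8 = -8q + 9  ⇒  22q = 17  ⇒  q = 17/22.
The value is Player I's expected payoff against this mix (using Heads): (17/22)·6 + (5/22)·(-8) = 31/11.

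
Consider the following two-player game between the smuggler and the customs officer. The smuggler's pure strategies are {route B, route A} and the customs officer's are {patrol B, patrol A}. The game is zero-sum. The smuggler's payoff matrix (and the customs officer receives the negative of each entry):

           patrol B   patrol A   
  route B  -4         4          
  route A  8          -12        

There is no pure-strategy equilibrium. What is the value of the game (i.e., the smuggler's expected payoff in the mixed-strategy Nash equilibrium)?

v = -4/7

For the smuggler to be willing to mix, the smuggler must be indifferent between route B and route A, which pins down the customs officer's mix.
  the smuggler's expected payoff from route B: q·(-4) + (1−q)·4 = -8q + 4
  the smuggler's expected payoff from route A: q·8 + (1−q)·(-12) = 20q - 12
  -8q + 4 = 20q - 12  ⇒  -28q = -16  ⇒  q = 4/7.
The value is the smuggler's expected payoff against this mix (using route B): (4/7)·(-4) + (3/7)·4 = -4/7.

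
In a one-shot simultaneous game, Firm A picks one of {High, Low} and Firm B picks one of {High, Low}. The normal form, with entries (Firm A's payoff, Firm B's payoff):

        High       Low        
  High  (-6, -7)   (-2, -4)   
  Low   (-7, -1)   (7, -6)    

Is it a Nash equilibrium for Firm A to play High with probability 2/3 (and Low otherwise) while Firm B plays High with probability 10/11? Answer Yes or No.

Given Firm A's mix p = 2/3, Firm B's payoff from High is -5 but from Low is -14/3. Firm B strictly prefers Low, so Firm B would not mix.
So the proposed profile is not a Nash equilibrium.

No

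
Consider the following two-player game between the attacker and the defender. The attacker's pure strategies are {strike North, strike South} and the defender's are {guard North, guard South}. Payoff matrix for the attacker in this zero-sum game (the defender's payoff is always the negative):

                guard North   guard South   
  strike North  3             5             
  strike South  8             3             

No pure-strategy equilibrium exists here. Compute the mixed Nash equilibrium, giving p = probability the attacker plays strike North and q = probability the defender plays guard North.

The attacker's mix must leave the defender indifferent between guard North and guard South.
  the defender's payoff to guard North: p·(-3) + (1−p)·(-8) = 5p - 8
  the defender's payoff to guard South: p·(-5) + (1−p)·(-3) = -2p - 3
  5p - 8 = -2p - 3  ⇒  7p = 5  ⇒  p = 5/7.
The attacker's indifference between strike North and strike South determines the defender's mixing probability q:
  the attacker's expected payoff from strike North: q·3 + (1−q)·5 = -2q + 5
  the attacker's expected payoff from strike South: q·8 + (1−q)·3 = 5q + 3
  -2q + 5 = 5q + 3  ⇒  -7q = -2  ⇒  q = 2/7.

p = 5/7, q = 2/7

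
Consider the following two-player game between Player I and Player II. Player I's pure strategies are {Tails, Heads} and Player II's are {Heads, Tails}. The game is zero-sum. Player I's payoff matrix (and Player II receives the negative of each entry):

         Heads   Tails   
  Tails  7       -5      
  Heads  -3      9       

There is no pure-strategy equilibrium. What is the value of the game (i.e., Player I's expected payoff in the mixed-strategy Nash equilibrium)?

v = 2

Set Player I's expected payoff from Tails equal to that from Heads:
  Player I's expected payoff from Tails: q·7 + (1−q)·(-5) = 12q - 5
  Player I's expected payoff from Heads: q·(-3) + (1−q)·9 = -12q + 9
  12q - 5 = -12q + 9  ⇒  24q = 14  ⇒  q = 7/12.
The value is Player I's expected payoff against this mix (using Tails): (7/12)·7 + (5/12)·(-5) = 2.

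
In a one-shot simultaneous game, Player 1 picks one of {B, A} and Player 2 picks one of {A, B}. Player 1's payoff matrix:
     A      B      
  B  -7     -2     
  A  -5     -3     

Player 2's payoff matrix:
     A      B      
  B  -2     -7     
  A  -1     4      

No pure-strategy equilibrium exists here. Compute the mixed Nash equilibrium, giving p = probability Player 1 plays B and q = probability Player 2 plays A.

p = 1/2, q = 1/3

Player 2's indifference between A and B determines Player 1's mixing probability p:
  Player 2's expected payoff from A: p·(-2) + (1−p)·(-1) = -p - 1
  Player 2's expected payoff from B: p·(-7) + (1−p)·4 = -11p + 4
  -p - 1 = -11p + 4  ⇒  10p = 5  ⇒  p = 1/2.
For Player 1 to be willing to mix, Player 1 must be indifferent between B and A, which pins down Player 2's mix.
  Player 1's payoff to B: q·(-7) + (1−q)·(-2) = -5q - 2
  Player 1's payoff to A: q·(-5) + (1−q)·(-3) = -2q - 3
  -5q - 2 = -2q - 3  ⇒  -3q = -1  ⇒  q = 1/3.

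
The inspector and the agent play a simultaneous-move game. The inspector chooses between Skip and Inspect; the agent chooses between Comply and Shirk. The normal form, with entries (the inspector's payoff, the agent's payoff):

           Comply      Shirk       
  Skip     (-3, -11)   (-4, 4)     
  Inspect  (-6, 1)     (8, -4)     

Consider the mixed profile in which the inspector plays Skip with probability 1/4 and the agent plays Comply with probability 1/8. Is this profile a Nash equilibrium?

Given the agent's mix q = 1/8, the inspector's payoff from Skip is -31/8 but from Inspect is 25/4. The inspector strictly prefers Inspect, so the inspector would not mix.
So the proposed profile is not a Nash equilibrium.

No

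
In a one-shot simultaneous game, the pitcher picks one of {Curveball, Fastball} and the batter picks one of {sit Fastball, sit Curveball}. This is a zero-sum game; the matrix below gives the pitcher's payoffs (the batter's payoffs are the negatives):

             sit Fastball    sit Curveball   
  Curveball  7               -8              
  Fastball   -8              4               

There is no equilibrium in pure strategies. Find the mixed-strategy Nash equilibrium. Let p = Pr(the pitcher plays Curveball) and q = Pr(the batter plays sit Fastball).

p = 4/9, q = 4/9

For the batter to be willing to mix, the batter must be indifferent between sit Fastball and sit Curveball, which pins down the pitcher's mix.
  the batter's payoff from sit Fastball: p·(-7) + (1−p)·8 = -15p + 8
  the batter's payoff from sit Curveball: p·8 + (1−p)·(-4) = 12p - 4
  -15p + 8 = 12p - 4  ⇒  -27p = -12  ⇒  p = 4/9.
In a mixed equilibrium the pitcher is indifferent between Curveball and Fastball; this condition fixes q.
  the pitcher's payoff from Curveball: q·7 + (1−q)·(-8) = 15q - 8
  the pitcher's payoff from Fastball: q·(-8) + (1−q)·4 = -12q + 4
  15q - 8 = -12q + 4  ⇒  27q = 12  ⇒  q = 4/9.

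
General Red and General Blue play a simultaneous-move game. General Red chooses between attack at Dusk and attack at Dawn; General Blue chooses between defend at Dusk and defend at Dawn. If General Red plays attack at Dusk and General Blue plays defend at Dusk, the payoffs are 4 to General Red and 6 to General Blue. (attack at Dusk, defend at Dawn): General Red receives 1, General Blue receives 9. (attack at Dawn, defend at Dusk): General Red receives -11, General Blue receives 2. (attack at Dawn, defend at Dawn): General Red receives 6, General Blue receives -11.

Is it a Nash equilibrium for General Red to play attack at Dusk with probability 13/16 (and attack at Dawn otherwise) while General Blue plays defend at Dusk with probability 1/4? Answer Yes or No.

Check General Blue's indifference given General Red's mix p = 13/16:
  payoff from defend at Dusk = 21/4; payoff from defend at Dawn = 21/4 — equal.
Check General Red's indifference given General Blue's mix q = 1/4:
  payoff from attack at Dusk = 7/4; payoff from attack at Dawn = 7/4 — equal.
Both players are indifferent, so neither can profitably deviate.

Yes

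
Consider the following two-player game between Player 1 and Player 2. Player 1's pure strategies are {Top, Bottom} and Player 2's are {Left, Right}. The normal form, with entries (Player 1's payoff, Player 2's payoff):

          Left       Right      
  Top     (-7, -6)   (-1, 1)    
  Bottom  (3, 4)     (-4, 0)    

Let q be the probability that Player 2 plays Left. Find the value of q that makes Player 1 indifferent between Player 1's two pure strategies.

q = 3/13

Set Player 1's expected payoff from Top equal to that from Bottom:
  Player 1's payoff from Top: q·(-7) + (1−q)·(-1) = -6q - 1
  Player 1's payoff from Bottom: q·3 + (1−q)·(-4) = 7q - 4
  -6q - 1 = 7q - 4  ⇒  -13q = -3  ⇒  q = 3/13.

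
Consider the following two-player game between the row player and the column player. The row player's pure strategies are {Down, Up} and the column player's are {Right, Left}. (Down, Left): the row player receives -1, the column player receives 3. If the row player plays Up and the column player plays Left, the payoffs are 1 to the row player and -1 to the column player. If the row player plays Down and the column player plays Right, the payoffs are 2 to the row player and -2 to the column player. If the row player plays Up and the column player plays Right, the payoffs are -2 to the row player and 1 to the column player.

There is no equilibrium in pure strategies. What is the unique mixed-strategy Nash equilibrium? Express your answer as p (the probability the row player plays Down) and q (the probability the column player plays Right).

p = 2/7, q = 1/3

The row player's mix must leave the column player indifferent between Right and Left.
  the column player's payoff from Right: p·(-2) + (1−p)·1 = -3p + 1
  the column player's payoff from Left: p·3 + (1−p)·(-1) = 4p - 1
  -3p + 1 = 4p - 1  ⇒  -7p = -2  ⇒  p = 2/7.
For the row player to be willing to mix, the row player must be indifferent between Down and Up, which pins down the column player's mix.
  the row player's expected payoff from Down: q·2 + (1−q)·(-1) = 3q - 1
  the row player's expected payoff from Up: q·(-2) + (1−q)·1 = -3q + 1
  3q - 1 = -3q + 1  ⇒  6q = 2  ⇒  q = 1/3.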